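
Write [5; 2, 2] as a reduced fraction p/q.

27/5

Fold from the inside: start with 2/1.
  2 + 1/2 = 5/2
  5 + 2/5 = 27/5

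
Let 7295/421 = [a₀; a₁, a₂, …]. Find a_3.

7295 = 17·421 + 138   →  a_0 = 17
421 = 3·138 + 7   →  a_1 = 3
138 = 19·7 + 5   →  a_2 = 19
7 = 1·5 + 2   →  a_3 = 1

1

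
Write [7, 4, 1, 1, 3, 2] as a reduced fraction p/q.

Using pₖ = aₖpₖ₋₁ + pₖ₋₂ and qₖ = aₖqₖ₋₁ + qₖ₋₂:
  k=0: a=7, p=7, q=1
  k=1: a=4, p=29, q=4
  k=2: a=1, p=36, q=5
  k=3: a=1, p=65, q=9
  k=4: a=3, p=231, q=32
  k=5: a=2, p=527, q=73

527/73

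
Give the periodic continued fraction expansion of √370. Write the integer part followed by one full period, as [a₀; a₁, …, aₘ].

[19; 4, 4, 38]

a₀ = ⌊√370⌋ = 19.
With m₀=0, d₀=1 and mₖ₊₁ = dₖaₖ − mₖ, dₖ₊₁ = (n − mₖ₊₁²)/dₖ, aₖ₊₁ = ⌊(a₀+mₖ₊₁)/dₖ₊₁⌋:
  k=1: m=19, d=9, a=4
  k=2: m=17, d=9, a=4
  k=3: m=19, d=1, a=38
d=1 and a=2a₀=38 at k=3, so the next step gives (m, d) = (19, 9) again — its k=1 value — and the period has length 3.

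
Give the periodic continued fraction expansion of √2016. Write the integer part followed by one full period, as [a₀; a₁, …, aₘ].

a₀ = ⌊√2016⌋ = 44.
With m₀=0, d₀=1 and mₖ₊₁ = dₖaₖ − mₖ, dₖ₊₁ = (n − mₖ₊₁²)/dₖ, aₖ₊₁ = ⌊(a₀+mₖ₊₁)/dₖ₊₁⌋:
  k=1: m=44, d=80, a=1
  k=2: m=36, d=9, a=8
  k=3: m=36, d=80, a=1
  k=4: m=44, d=1, a=88
d=1 and a=2a₀=88 at k=4, so the next step gives (m, d) = (44, 80) again — its k=1 value — and the period has length 4.

[44; 1, 8, 1, 88]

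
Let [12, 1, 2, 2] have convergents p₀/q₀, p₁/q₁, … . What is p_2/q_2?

38/3

Using pₖ = aₖpₖ₋₁ + pₖ₋₂, qₖ = aₖqₖ₋₁ + qₖ₋₂ (with p₋₁=1, p₋₂=0, q₋₁=0, q₋₂=1):
  k=0: a=12, p=12, q=1
  k=1: a=1, p=13, q=1
  k=2: a=2, p=38, q=3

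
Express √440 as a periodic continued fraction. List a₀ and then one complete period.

a₀ = ⌊√440⌋ = 20.
With m₀=0, d₀=1 and mₖ₊₁ = dₖaₖ − mₖ, dₖ₊₁ = (n − mₖ₊₁²)/dₖ, aₖ₊₁ = ⌊(a₀+mₖ₊₁)/dₖ₊₁⌋:
  k=1: m=20, d=40, a=1
  k=2: m=20, d=1, a=40
d=1 and a=2a₀=40 at k=2, so the next step gives (m, d) = (20, 40) again — its k=1 value — and the period has length 2.

[20; 1, 40]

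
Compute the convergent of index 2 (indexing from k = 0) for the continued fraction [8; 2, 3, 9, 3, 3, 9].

59/7

Using pₖ = aₖpₖ₋₁ + pₖ₋₂, qₖ = aₖqₖ₋₁ + qₖ₋₂ (with p₋₁=1, p₋₂=0, q₋₁=0, q₋₂=1):
  k=0: a=8, p=8, q=1
  k=1: a=2, p=17, q=2
  k=2: a=3, p=59, q=7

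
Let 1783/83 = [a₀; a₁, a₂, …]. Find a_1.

2

1783 = 21·83 + 40   →  a_0 = 21
83 = 2·40 + 3   →  a_1 = 2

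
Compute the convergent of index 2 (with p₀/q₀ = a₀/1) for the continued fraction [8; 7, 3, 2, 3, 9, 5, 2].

Using pₖ = aₖpₖ₋₁ + pₖ₋₂, qₖ = aₖqₖ₋₁ + qₖ₋₂ (with p₋₁=1, p₋₂=0, q₋₁=0, q₋₂=1):
  k=0: a=8, p=8, q=1
  k=1: a=7, p=57, q=7
  k=2: a=3, p=179, q=22

179/22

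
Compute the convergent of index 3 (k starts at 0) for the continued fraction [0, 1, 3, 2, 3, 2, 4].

7/9

Using pₖ = aₖpₖ₋₁ + pₖ₋₂, qₖ = aₖqₖ₋₁ + qₖ₋₂ (with p₋₁=1, p₋₂=0, q₋₁=0, q₋₂=1):
  k=0: a=0, p=0, q=1
  k=1: a=1, p=1, q=1
  k=2: a=3, p=3, q=4
  k=3: a=2, p=7, q=9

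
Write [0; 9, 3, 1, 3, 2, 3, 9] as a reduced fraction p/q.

1087/10071

Fold from the inside: start with 9/1.
  3 + 1/9 = 28/9
  2 + 9/28 = 65/28
  3 + 28/65 = 223/65
  1 + 65/223 = 288/223
  3 + 223/288 = 1087/288
  9 + 288/1087 = 10071/1087
  0 + 1087/10071 = 1087/10071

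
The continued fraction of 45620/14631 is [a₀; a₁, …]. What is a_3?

8

45620 = 3·14631 + 1727   →  a_0 = 3
14631 = 8·1727 + 815   →  a_1 = 8
1727 = 2·815 + 97   →  a_2 = 2
815 = 8·97 + 39   →  a_3 = 8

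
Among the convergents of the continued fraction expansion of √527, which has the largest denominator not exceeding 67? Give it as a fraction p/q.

√527 = [22; 1, 21, 1, 44, …] (period length 4).
Convergents:
  p_0/q_0 = 22/1
  p_1/q_1 = 23/1
  p_2/q_2 = 505/22
  p_3/q_3 = 528/23
  p_4/q_4 = 23737/1034
q_3 = 23 ≤ 67 < 1034 = q_4, so the answer is 528/23.

528/23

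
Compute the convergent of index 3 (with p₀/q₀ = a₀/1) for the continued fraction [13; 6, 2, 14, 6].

2473/188

Using pₖ = aₖpₖ₋₁ + pₖ₋₂, qₖ = aₖqₖ₋₁ + qₖ₋₂ (with p₋₁=1, p₋₂=0, q₋₁=0, q₋₂=1):
  k=0: a=13, p=13, q=1
  k=1: a=6, p=79, q=6
  k=2: a=2, p=171, q=13
  k=3: a=14, p=2473, q=188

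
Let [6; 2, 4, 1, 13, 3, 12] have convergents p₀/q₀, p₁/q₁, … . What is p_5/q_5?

3014/467

Using pₖ = aₖpₖ₋₁ + pₖ₋₂, qₖ = aₖqₖ₋₁ + qₖ₋₂ (with p₋₁=1, p₋₂=0, q₋₁=0, q₋₂=1):
  k=0: a=6, p=6, q=1
  k=1: a=2, p=13, q=2
  k=2: a=4, p=58, q=9
  k=3: a=1, p=71, q=11
  k=4: a=13, p=981, q=152
  k=5: a=3, p=3014, q=467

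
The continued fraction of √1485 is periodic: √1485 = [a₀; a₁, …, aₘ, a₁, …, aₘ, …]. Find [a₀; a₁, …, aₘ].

[38; 1, 1, 6, 1, 1, 76]

a₀ = ⌊√1485⌋ = 38.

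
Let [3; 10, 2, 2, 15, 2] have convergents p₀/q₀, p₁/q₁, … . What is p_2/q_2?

Using pₖ = aₖpₖ₋₁ + pₖ₋₂, qₖ = aₖqₖ₋₁ + qₖ₋₂ (with p₋₁=1, p₋₂=0, q₋₁=0, q₋₂=1):
  k=0: a=3, p=3, q=1
  k=1: a=10, p=31, q=10
  k=2: a=2, p=65, q=21

65/21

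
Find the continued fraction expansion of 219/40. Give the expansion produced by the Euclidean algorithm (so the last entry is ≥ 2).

219 = 5*40 + 19
40 = 2*19 + 2
19 = 9*2 + 1
2 = 2*1 + 0  (stop)
So 219/40 = [5; 2, 9, 2].

[5; 2, 9, 2]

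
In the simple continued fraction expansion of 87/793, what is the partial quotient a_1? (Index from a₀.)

9

87 = 0·793 + 87   →  a_0 = 0
793 = 9·87 + 10   →  a_1 = 9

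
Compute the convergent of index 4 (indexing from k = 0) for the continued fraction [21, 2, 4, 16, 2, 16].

6455/301

Using pₖ = aₖpₖ₋₁ + pₖ₋₂, qₖ = aₖqₖ₋₁ + qₖ₋₂ (with p₋₁=1, p₋₂=0, q₋₁=0, q₋₂=1):
  k=0: a=21, p=21, q=1
  k=1: a=2, p=43, q=2
  k=2: a=4, p=193, q=9
  k=3: a=16, p=3131, q=146
  k=4: a=2, p=6455, q=301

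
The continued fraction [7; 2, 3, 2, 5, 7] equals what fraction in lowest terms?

Fold from the inside: start with 7/1.
  5 + 1/7 = 36/7
  2 + 7/36 = 79/36
  3 + 36/79 = 273/79
  2 + 79/273 = 625/273
  7 + 273/625 = 4648/625

4648/625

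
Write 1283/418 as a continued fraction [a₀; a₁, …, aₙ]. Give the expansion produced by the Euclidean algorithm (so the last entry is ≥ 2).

[3; 14, 2, 2, 2, 2]

1283 = 3*418 + 29
418 = 14*29 + 12
29 = 2*12 + 5
12 = 2*5 + 2
5 = 2*2 + 1
2 = 2*1 + 0  (stop)
So 1283/418 = [3; 14, 2, 2, 2, 2].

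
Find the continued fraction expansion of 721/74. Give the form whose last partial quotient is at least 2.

721 = 9×74 + 55
74 = 1×55 + 19
55 = 2×19 + 17
19 = 1×17 + 2
17 = 8×2 + 1
2 = 2×1 + 0  (stop)
So 721/74 = [9; 1, 2, 1, 8, 2].

[9; 1, 2, 1, 8, 2]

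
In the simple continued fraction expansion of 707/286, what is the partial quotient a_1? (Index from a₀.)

707 = 2·286 + 135   →  a_0 = 2
286 = 2·135 + 16   →  a_1 = 2

2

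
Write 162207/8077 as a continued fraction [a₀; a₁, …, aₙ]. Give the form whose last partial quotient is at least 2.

[20; 12, 9, 7, 3, 3]

162207 = 20·8077 + 667
8077 = 12·667 + 73
667 = 9·73 + 10
73 = 7·10 + 3
10 = 3·3 + 1
3 = 3·1 + 0  (stop)
So 162207/8077 = [20; 12, 9, 7, 3, 3].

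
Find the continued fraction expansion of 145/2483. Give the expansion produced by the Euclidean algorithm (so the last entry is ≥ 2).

145 = 0*2483 + 145
2483 = 17*145 + 18
145 = 8*18 + 1
18 = 18*1 + 0  (stop)
So 145/2483 = [0; 17, 8, 18].

[0; 17, 8, 18]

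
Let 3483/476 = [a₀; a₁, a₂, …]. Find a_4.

3483 = 7·476 + 151   →  a_0 = 7
476 = 3·151 + 23   →  a_1 = 3
151 = 6·23 + 13   →  a_2 = 6
23 = 1·13 + 10   →  a_3 = 1
13 = 1·10 + 3   →  a_4 = 1

1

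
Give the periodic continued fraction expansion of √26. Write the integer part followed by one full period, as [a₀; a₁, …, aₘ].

a₀ = ⌊√26⌋ = 5.
With m₀=0, d₀=1 and mₖ₊₁ = dₖaₖ − mₖ, dₖ₊₁ = (n − mₖ₊₁²)/dₖ, aₖ₊₁ = ⌊(a₀+mₖ₊₁)/dₖ₊₁⌋:
  k=1: m=5, d=1, a=10
d=1 and a=2a₀=10 at k=1, so the next step gives (m, d) = (5, 1) again — its k=1 value — and the period has length 1.

[5; 10]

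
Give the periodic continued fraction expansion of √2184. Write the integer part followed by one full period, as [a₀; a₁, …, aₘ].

a₀ = ⌊√2184⌋ = 46.
With m₀=0, d₀=1 and mₖ₊₁ = dₖaₖ − mₖ, dₖ₊₁ = (n − mₖ₊₁²)/dₖ, aₖ₊₁ = ⌊(a₀+mₖ₊₁)/dₖ₊₁⌋:
  k=1: m=46, d=68, a=1
  k=2: m=22, d=25, a=2
  k=3: m=28, d=56, a=1
  k=4: m=28, d=25, a=2
  k=5: m=22, d=68, a=1
  k=6: m=46, d=1, a=92
d=1 and a=2a₀=92 at k=6, so the next step gives (m, d) = (46, 68) again — its k=1 value — and the period has length 6.

[46; 1, 2, 1, 2, 1, 92]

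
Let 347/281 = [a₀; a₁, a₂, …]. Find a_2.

3

347 = 1·281 + 66   →  a_0 = 1
281 = 4·66 + 17   →  a_1 = 4
66 = 3·17 + 15   →  a_2 = 3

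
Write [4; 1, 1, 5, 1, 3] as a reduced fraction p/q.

Using pₖ = aₖpₖ₋₁ + pₖ₋₂ and qₖ = aₖqₖ₋₁ + qₖ₋₂:
  k=0: a=4, p=4, q=1
  k=1: a=1, p=5, q=1
  k=2: a=1, p=9, q=2
  k=3: a=5, p=50, q=11
  k=4: a=1, p=59, q=13
  k=5: a=3, p=227, q=50

227/50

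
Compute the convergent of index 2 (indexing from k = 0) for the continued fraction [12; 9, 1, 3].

121/10

Using pₖ = aₖpₖ₋₁ + pₖ₋₂, qₖ = aₖqₖ₋₁ + qₖ₋₂ (with p₋₁=1, p₋₂=0, q₋₁=0, q₋₂=1):
  k=0: a=12, p=12, q=1
  k=1: a=9, p=109, q=9
  k=2: a=1, p=121, q=10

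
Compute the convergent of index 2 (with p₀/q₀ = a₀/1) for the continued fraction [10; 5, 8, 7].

Using pₖ = aₖpₖ₋₁ + pₖ₋₂, qₖ = aₖqₖ₋₁ + qₖ₋₂ (with p₋₁=1, p₋₂=0, q₋₁=0, q₋₂=1):
  k=0: a=10, p=10, q=1
  k=1: a=5, p=51, q=5
  k=2: a=8, p=418, q=41

418/41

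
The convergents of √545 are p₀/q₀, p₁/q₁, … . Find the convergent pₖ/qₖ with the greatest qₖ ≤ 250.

√545 = [23; 2, 1, 8, 1, 2, 46, …] (period length 6).
Convergents:
  p_0/q_0 = 23/1
  p_1/q_1 = 47/2
  p_2/q_2 = 70/3
  p_3/q_3 = 607/26
  p_4/q_4 = 677/29
  p_5/q_5 = 1961/84
  p_6/q_6 = 90883/3893
q_5 = 84 ≤ 250 < 3893 = q_6, so the answer is 1961/84.

1961/84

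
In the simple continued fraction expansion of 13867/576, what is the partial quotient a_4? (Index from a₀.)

13867 = 24·576 + 43   →  a_0 = 24
576 = 13·43 + 17   →  a_1 = 13
43 = 2·17 + 9   →  a_2 = 2
17 = 1·9 + 8   →  a_3 = 1
9 = 1·8 + 1   →  a_4 = 1

1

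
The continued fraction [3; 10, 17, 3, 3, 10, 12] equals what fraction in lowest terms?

672005/216816

Using pₖ = aₖpₖ₋₁ + pₖ₋₂ and qₖ = aₖqₖ₋₁ + qₖ₋₂:
  k=0: a=3, p=3, q=1
  k=1: a=10, p=31, q=10
  k=2: a=17, p=530, q=171
  k=3: a=3, p=1621, q=523
  k=4: a=3, p=5393, q=1740
  k=5: a=10, p=55551, q=17923
  k=6: a=12, p=672005, q=216816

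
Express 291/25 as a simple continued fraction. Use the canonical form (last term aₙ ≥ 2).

291 = 11·25 + 16
25 = 1·16 + 9
16 = 1·9 + 7
9 = 1·7 + 2
7 = 3·2 + 1
2 = 2·1 + 0  (stop)
So 291/25 = [11; 1, 1, 1, 3, 2].

[11; 1, 1, 1, 3, 2]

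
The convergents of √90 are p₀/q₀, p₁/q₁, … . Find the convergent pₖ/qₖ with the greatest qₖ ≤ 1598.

13329/1405

√90 = [9; 2, 18, …] (period length 2).
Convergents:
  p_0/q_0 = 9/1
  p_1/q_1 = 19/2
  p_2/q_2 = 351/37
  p_3/q_3 = 721/76
  p_4/q_4 = 13329/1405
  p_5/q_5 = 27379/2886
q_4 = 1405 ≤ 1598 < 2886 = q_5, so the answer is 13329/1405.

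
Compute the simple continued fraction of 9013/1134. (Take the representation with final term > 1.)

[7; 1, 18, 4, 1, 1, 6]

9013 = 7·1134 + 1075
1134 = 1·1075 + 59
1075 = 18·59 + 13
59 = 4·13 + 7
13 = 1·7 + 6
7 = 1·6 + 1
6 = 6·1 + 0  (stop)
So 9013/1134 = [7; 1, 18, 4, 1, 1, 6].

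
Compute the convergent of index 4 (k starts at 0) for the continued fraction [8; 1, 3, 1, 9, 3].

431/49

Using pₖ = aₖpₖ₋₁ + pₖ₋₂, qₖ = aₖqₖ₋₁ + qₖ₋₂ (with p₋₁=1, p₋₂=0, q₋₁=0, q₋₂=1):
  k=0: a=8, p=8, q=1
  k=1: a=1, p=9, q=1
  k=2: a=3, p=35, q=4
  k=3: a=1, p=44, q=5
  k=4: a=9, p=431, q=49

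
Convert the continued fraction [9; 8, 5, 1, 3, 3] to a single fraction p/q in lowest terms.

Fold from the inside: start with 3/1.
  3 + 1/3 = 10/3
  1 + 3/10 = 13/10
  5 + 10/13 = 75/13
  8 + 13/75 = 613/75
  9 + 75/613 = 5592/613

5592/613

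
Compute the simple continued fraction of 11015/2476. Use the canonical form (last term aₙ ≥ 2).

11015 = 4×2476 + 1111
2476 = 2×1111 + 254
1111 = 4×254 + 95
254 = 2×95 + 64
95 = 1×64 + 31
64 = 2×31 + 2
31 = 15×2 + 1
2 = 2×1 + 0  (stop)
So 11015/2476 = [4; 2, 4, 2, 1, 2, 15, 2].

[4; 2, 4, 2, 1, 2, 15, 2]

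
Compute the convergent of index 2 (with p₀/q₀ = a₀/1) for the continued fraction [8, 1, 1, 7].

Using pₖ = aₖpₖ₋₁ + pₖ₋₂, qₖ = aₖqₖ₋₁ + qₖ₋₂ (with p₋₁=1, p₋₂=0, q₋₁=0, q₋₂=1):
  k=0: a=8, p=8, q=1
  k=1: a=1, p=9, q=1
  k=2: a=1, p=17, q=2

17/2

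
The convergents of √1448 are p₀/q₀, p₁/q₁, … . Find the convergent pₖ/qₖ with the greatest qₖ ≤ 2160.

54986/1445

√1448 = [38; 19, 76, …] (period length 2).
Convergents:
  p_0/q_0 = 38/1
  p_1/q_1 = 723/19
  p_2/q_2 = 54986/1445
  p_3/q_3 = 1045457/27474
q_2 = 1445 ≤ 2160 < 27474 = q_3, so the answer is 54986/1445.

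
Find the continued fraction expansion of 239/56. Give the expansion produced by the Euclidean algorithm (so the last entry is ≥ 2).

[4; 3, 1, 2, 1, 3]

239 = 4×56 + 15
56 = 3×15 + 11
15 = 1×11 + 4
11 = 2×4 + 3
4 = 1×3 + 1
3 = 3×1 + 0  (stop)
So 239/56 = [4; 3, 1, 2, 1, 3].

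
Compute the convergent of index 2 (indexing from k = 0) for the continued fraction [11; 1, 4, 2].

Using pₖ = aₖpₖ₋₁ + pₖ₋₂, qₖ = aₖqₖ₋₁ + qₖ₋₂ (with p₋₁=1, p₋₂=0, q₋₁=0, q₋₂=1):
  k=0: a=11, p=11, q=1
  k=1: a=1, p=12, q=1
  k=2: a=4, p=59, q=5

59/5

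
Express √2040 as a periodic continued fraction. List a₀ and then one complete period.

[45; 6, 90]

a₀ = ⌊√2040⌋ = 45.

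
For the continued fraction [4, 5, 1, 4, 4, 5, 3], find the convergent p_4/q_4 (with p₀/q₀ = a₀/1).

509/122

Using pₖ = aₖpₖ₋₁ + pₖ₋₂, qₖ = aₖqₖ₋₁ + qₖ₋₂ (with p₋₁=1, p₋₂=0, q₋₁=0, q₋₂=1):
  k=0: a=4, p=4, q=1
  k=1: a=5, p=21, q=5
  k=2: a=1, p=25, q=6
  k=3: a=4, p=121, q=29
  k=4: a=4, p=509, q=122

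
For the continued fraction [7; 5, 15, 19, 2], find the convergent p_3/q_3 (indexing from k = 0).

Using pₖ = aₖpₖ₋₁ + pₖ₋₂, qₖ = aₖqₖ₋₁ + qₖ₋₂ (with p₋₁=1, p₋₂=0, q₋₁=0, q₋₂=1):
  k=0: a=7, p=7, q=1
  k=1: a=5, p=36, q=5
  k=2: a=15, p=547, q=76
  k=3: a=19, p=10429, q=1449

10429/1449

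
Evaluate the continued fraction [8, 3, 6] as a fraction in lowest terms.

Using pₖ = aₖpₖ₋₁ + pₖ₋₂ and qₖ = aₖqₖ₋₁ + qₖ₋₂:
  k=0: a=8, p=8, q=1
  k=1: a=3, p=25, q=3
  k=2: a=6, p=158, q=19

158/19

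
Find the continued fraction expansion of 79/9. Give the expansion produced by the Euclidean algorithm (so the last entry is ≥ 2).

79 = 8*9 + 7
9 = 1*7 + 2
7 = 3*2 + 1
2 = 2*1 + 0  (stop)
So 79/9 = [8; 1, 3, 2].

[8; 1, 3, 2]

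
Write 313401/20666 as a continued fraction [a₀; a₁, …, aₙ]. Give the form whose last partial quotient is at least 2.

[15; 6, 17, 18, 5, 2]

313401 = 15·20666 + 3411
20666 = 6·3411 + 200
3411 = 17·200 + 11
200 = 18·11 + 2
11 = 5·2 + 1
2 = 2·1 + 0  (stop)
So 313401/20666 = [15; 6, 17, 18, 5, 2].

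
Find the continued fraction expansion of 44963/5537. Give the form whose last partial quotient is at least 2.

[8; 8, 3, 3, 7, 9]

44963 = 8·5537 + 667
5537 = 8·667 + 201
667 = 3·201 + 64
201 = 3·64 + 9
64 = 7·9 + 1
9 = 9·1 + 0  (stop)
So 44963/5537 = [8; 8, 3, 3, 7, 9].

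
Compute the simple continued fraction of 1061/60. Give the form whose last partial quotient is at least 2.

[17; 1, 2, 6, 3]

1061 = 17*60 + 41
60 = 1*41 + 19
41 = 2*19 + 3
19 = 6*3 + 1
3 = 3*1 + 0  (stop)
So 1061/60 = [17; 1, 2, 6, 3].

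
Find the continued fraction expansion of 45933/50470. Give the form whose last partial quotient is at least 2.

45933 = 0×50470 + 45933
50470 = 1×45933 + 4537
45933 = 10×4537 + 563
4537 = 8×563 + 33
563 = 17×33 + 2
33 = 16×2 + 1
2 = 2×1 + 0  (stop)
So 45933/50470 = [0; 1, 10, 8, 17, 16, 2].

[0; 1, 10, 8, 17, 16, 2]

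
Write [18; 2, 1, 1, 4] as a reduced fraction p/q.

423/23

Using pₖ = aₖpₖ₋₁ + pₖ₋₂ and qₖ = aₖqₖ₋₁ + qₖ₋₂:
  k=0: a=18, p=18, q=1
  k=1: a=2, p=37, q=2
  k=2: a=1, p=55, q=3
  k=3: a=1, p=92, q=5
  k=4: a=4, p=423, q=23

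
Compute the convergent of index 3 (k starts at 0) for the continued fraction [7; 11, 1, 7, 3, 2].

Using pₖ = aₖpₖ₋₁ + pₖ₋₂, qₖ = aₖqₖ₋₁ + qₖ₋₂ (with p₋₁=1, p₋₂=0, q₋₁=0, q₋₂=1):
  k=0: a=7, p=7, q=1
  k=1: a=11, p=78, q=11
  k=2: a=1, p=85, q=12
  k=3: a=7, p=673, q=95

673/95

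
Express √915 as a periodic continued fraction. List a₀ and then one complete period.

[30; 4, 60]

a₀ = ⌊√915⌋ = 30.
With m₀=0, d₀=1 and mₖ₊₁ = dₖaₖ − mₖ, dₖ₊₁ = (n − mₖ₊₁²)/dₖ, aₖ₊₁ = ⌊(a₀+mₖ₊₁)/dₖ₊₁⌋:
  k=1: m=30, d=15, a=4
  k=2: m=30, d=1, a=60
d=1 and a=2a₀=60 at k=2, so the next step gives (m, d) = (30, 15) again — its k=1 value — and the period has length 2.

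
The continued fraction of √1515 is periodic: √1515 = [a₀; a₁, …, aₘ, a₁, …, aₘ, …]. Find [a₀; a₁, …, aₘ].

[38; 1, 11, 1, 76]

a₀ = ⌊√1515⌋ = 38.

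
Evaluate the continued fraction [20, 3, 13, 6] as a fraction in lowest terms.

Fold from the inside: start with 6/1.
  13 + 1/6 = 79/6
  3 + 6/79 = 243/79
  20 + 79/243 = 4939/243

4939/243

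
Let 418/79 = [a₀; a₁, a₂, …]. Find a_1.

418 = 5·79 + 23   →  a_0 = 5
79 = 3·23 + 10   →  a_1 = 3

3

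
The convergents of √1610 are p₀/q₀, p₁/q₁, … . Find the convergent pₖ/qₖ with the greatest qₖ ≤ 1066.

25720/641

√1610 = [40; 8, 80, …] (period length 2).
Convergents:
  p_0/q_0 = 40/1
  p_1/q_1 = 321/8
  p_2/q_2 = 25720/641
  p_3/q_3 = 206081/5136
q_2 = 641 ≤ 1066 < 5136 = q_3, so the answer is 25720/641.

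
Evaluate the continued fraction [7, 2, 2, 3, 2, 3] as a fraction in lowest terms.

Using pₖ = aₖpₖ₋₁ + pₖ₋₂ and qₖ = aₖqₖ₋₁ + qₖ₋₂:
  k=0: a=7, p=7, q=1
  k=1: a=2, p=15, q=2
  k=2: a=2, p=37, q=5
  k=3: a=3, p=126, q=17
  k=4: a=2, p=289, q=39
  k=5: a=3, p=993, q=134

993/134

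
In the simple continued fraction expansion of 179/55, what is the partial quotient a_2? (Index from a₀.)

179 = 3·55 + 14   →  a_0 = 3
55 = 3·14 + 13   →  a_1 = 3
14 = 1·13 + 1   →  a_2 = 1

1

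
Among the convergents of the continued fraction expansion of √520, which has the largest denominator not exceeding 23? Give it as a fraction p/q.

√520 = [22; 1, 4, 11, 4, 1, 44, …] (period length 6).
Convergents:
  p_0/q_0 = 22/1
  p_1/q_1 = 23/1
  p_2/q_2 = 114/5
  p_3/q_3 = 1277/56
q_2 = 5 ≤ 23 < 56 = q_3, so the answer is 114/5.

114/5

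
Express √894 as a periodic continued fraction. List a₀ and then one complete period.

[29; 1, 8, 1, 58]

a₀ = ⌊√894⌋ = 29.
With m₀=0, d₀=1 and mₖ₊₁ = dₖaₖ − mₖ, dₖ₊₁ = (n − mₖ₊₁²)/dₖ, aₖ₊₁ = ⌊(a₀+mₖ₊₁)/dₖ₊₁⌋:
  k=1: m=29, d=53, a=1
  k=2: m=24, d=6, a=8
  k=3: m=24, d=53, a=1
  k=4: m=29, d=1, a=58
d=1 and a=2a₀=58 at k=4, so the next step gives (m, d) = (29, 53) again — its k=1 value — and the period has length 4.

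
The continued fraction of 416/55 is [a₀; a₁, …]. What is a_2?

416 = 7·55 + 31   →  a_0 = 7
55 = 1·31 + 24   →  a_1 = 1
31 = 1·24 + 7   →  a_2 = 1

1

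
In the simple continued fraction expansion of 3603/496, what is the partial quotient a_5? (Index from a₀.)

2

3603 = 7·496 + 131   →  a_0 = 7
496 = 3·131 + 103   →  a_1 = 3
131 = 1·103 + 28   →  a_2 = 1
103 = 3·28 + 19   →  a_3 = 3
28 = 1·19 + 9   →  a_4 = 1
19 = 2·9 + 1   →  a_5 = 2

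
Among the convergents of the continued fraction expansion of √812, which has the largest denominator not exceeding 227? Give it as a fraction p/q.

3220/113

√812 = [28; 2, 56, …] (period length 2).
Convergents:
  p_0/q_0 = 28/1
  p_1/q_1 = 57/2
  p_2/q_2 = 3220/113
  p_3/q_3 = 6497/228
q_2 = 113 ≤ 227 < 228 = q_3, so the answer is 3220/113.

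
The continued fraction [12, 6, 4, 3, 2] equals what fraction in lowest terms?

Using pₖ = aₖpₖ₋₁ + pₖ₋₂ and qₖ = aₖqₖ₋₁ + qₖ₋₂:
  k=0: a=12, p=12, q=1
  k=1: a=6, p=73, q=6
  k=2: a=4, p=304, q=25
  k=3: a=3, p=985, q=81
  k=4: a=2, p=2274, q=187

2274/187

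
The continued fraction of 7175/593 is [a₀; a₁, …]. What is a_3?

1

7175 = 12·593 + 59   →  a_0 = 12
593 = 10·59 + 3   →  a_1 = 10
59 = 19·3 + 2   →  a_2 = 19
3 = 1·2 + 1   →  a_3 = 1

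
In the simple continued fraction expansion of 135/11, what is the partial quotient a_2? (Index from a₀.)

135 = 12·11 + 3   →  a_0 = 12
11 = 3·3 + 2   →  a_1 = 3
3 = 1·2 + 1   →  a_2 = 1

1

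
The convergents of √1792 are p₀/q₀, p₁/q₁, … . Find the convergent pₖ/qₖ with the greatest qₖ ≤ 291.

10710/253

√1792 = [42; 3, 84, …] (period length 2).
Convergents:
  p_0/q_0 = 42/1
  p_1/q_1 = 127/3
  p_2/q_2 = 10710/253
  p_3/q_3 = 32257/762
q_2 = 253 ≤ 291 < 762 = q_3, so the answer is 10710/253.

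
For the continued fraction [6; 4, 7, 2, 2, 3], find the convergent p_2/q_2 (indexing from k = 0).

Using pₖ = aₖpₖ₋₁ + pₖ₋₂, qₖ = aₖqₖ₋₁ + qₖ₋₂ (with p₋₁=1, p₋₂=0, q₋₁=0, q₋₂=1):
  k=0: a=6, p=6, q=1
  k=1: a=4, p=25, q=4
  k=2: a=7, p=181, q=29

181/29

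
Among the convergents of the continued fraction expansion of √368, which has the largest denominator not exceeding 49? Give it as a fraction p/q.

211/11

√368 = [19; 5, 2, 5, 38, …] (period length 4).
Convergents:
  p_0/q_0 = 19/1
  p_1/q_1 = 96/5
  p_2/q_2 = 211/11
  p_3/q_3 = 1151/60
q_2 = 11 ≤ 49 < 60 = q_3, so the answer is 211/11.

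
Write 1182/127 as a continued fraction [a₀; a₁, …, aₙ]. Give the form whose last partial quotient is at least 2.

[9; 3, 3, 1, 9]

1182 = 9×127 + 39
127 = 3×39 + 10
39 = 3×10 + 9
10 = 1×9 + 1
9 = 9×1 + 0  (stop)
So 1182/127 = [9; 3, 3, 1, 9].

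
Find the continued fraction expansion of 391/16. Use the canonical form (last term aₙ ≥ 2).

[24; 2, 3, 2]

391 = 24*16 + 7
16 = 2*7 + 2
7 = 3*2 + 1
2 = 2*1 + 0  (stop)
So 391/16 = [24; 2, 3, 2].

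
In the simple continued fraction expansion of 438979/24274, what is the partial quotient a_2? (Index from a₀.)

1

438979 = 18·24274 + 2047   →  a_0 = 18
24274 = 11·2047 + 1757   →  a_1 = 11
2047 = 1·1757 + 290   →  a_2 = 1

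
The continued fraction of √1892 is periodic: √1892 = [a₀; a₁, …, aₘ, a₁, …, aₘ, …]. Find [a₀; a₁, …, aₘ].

[43; 2, 86]

a₀ = ⌊√1892⌋ = 43.
With m₀=0, d₀=1 and mₖ₊₁ = dₖaₖ − mₖ, dₖ₊₁ = (n − mₖ₊₁²)/dₖ, aₖ₊₁ = ⌊(a₀+mₖ₊₁)/dₖ₊₁⌋:
  k=1: m=43, d=43, a=2
  k=2: m=43, d=1, a=86
d=1 and a=2a₀=86 at k=2, so the next step gives (m, d) = (43, 43) again — its k=1 value — and the period has length 2.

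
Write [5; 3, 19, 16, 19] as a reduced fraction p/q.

94549/17747

Using pₖ = aₖpₖ₋₁ + pₖ₋₂ and qₖ = aₖqₖ₋₁ + qₖ₋₂:
  k=0: a=5, p=5, q=1
  k=1: a=3, p=16, q=3
  k=2: a=19, p=309, q=58
  k=3: a=16, p=4960, q=931
  k=4: a=19, p=94549, q=17747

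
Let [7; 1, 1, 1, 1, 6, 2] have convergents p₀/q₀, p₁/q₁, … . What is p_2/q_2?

15/2

Using pₖ = aₖpₖ₋₁ + pₖ₋₂, qₖ = aₖqₖ₋₁ + qₖ₋₂ (with p₋₁=1, p₋₂=0, q₋₁=0, q₋₂=1):
  k=0: a=7, p=7, q=1
  k=1: a=1, p=8, q=1
  k=2: a=1, p=15, q=2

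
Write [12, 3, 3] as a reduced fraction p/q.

Using pₖ = aₖpₖ₋₁ + pₖ₋₂ and qₖ = aₖqₖ₋₁ + qₖ₋₂:
  k=0: a=12, p=12, q=1
  k=1: a=3, p=37, q=3
  k=2: a=3, p=123, q=10

123/10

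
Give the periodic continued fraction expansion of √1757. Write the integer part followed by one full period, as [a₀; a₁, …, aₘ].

a₀ = ⌊√1757⌋ = 41.
With m₀=0, d₀=1 and mₖ₊₁ = dₖaₖ − mₖ, dₖ₊₁ = (n − mₖ₊₁²)/dₖ, aₖ₊₁ = ⌊(a₀+mₖ₊₁)/dₖ₊₁⌋:
  k=1: m=41, d=76, a=1
  k=2: m=35, d=7, a=10
  k=3: m=35, d=76, a=1
  k=4: m=41, d=1, a=82
d=1 and a=2a₀=82 at k=4, so the next step gives (m, d) = (41, 76) again — its k=1 value — and the period has length 4.

[41; 1, 10, 1, 82]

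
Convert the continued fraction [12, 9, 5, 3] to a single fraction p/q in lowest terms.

Fold from the inside: start with 3/1.
  5 + 1/3 = 16/3
  9 + 3/16 = 147/16
  12 + 16/147 = 1780/147

1780/147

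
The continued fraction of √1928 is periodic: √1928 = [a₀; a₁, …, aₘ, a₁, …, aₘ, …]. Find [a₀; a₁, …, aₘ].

[43; 1, 9, 1, 86]

a₀ = ⌊√1928⌋ = 43.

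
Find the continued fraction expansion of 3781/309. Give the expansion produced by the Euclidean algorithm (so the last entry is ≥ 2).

[12; 4, 4, 3, 2, 2]

3781 = 12*309 + 73
309 = 4*73 + 17
73 = 4*17 + 5
17 = 3*5 + 2
5 = 2*2 + 1
2 = 2*1 + 0  (stop)
So 3781/309 = [12; 4, 4, 3, 2, 2].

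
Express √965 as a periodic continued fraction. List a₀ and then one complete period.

[31; 15, 1, 1, 15, 62]

a₀ = ⌊√965⌋ = 31.
With m₀=0, d₀=1 and mₖ₊₁ = dₖaₖ − mₖ, dₖ₊₁ = (n − mₖ₊₁²)/dₖ, aₖ₊₁ = ⌊(a₀+mₖ₊₁)/dₖ₊₁⌋:
  k=1: m=31, d=4, a=15
  k=2: m=29, d=31, a=1
  k=3: m=2, d=31, a=1
  k=4: m=29, d=4, a=15
  k=5: m=31, d=1, a=62
d=1 and a=2a₀=62 at k=5, so the next step gives (m, d) = (31, 4) again — its k=1 value — and the period has length 5.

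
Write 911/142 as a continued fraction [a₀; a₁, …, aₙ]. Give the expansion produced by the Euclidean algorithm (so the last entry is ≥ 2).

911 = 6×142 + 59
142 = 2×59 + 24
59 = 2×24 + 11
24 = 2×11 + 2
11 = 5×2 + 1
2 = 2×1 + 0  (stop)
So 911/142 = [6; 2, 2, 2, 5, 2].

[6; 2, 2, 2, 5, 2]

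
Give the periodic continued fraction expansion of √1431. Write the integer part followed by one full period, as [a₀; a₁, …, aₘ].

[37; 1, 4, 1, 4, 1, 74]

a₀ = ⌊√1431⌋ = 37.
With m₀=0, d₀=1 and mₖ₊₁ = dₖaₖ − mₖ, dₖ₊₁ = (n − mₖ₊₁²)/dₖ, aₖ₊₁ = ⌊(a₀+mₖ₊₁)/dₖ₊₁⌋:
  k=1: m=37, d=62, a=1
  k=2: m=25, d=13, a=4
  k=3: m=27, d=54, a=1
  k=4: m=27, d=13, a=4
  k=5: m=25, d=62, a=1
  k=6: m=37, d=1, a=74
d=1 and a=2a₀=74 at k=6, so the next step gives (m, d) = (37, 62) again — its k=1 value — and the period has length 6.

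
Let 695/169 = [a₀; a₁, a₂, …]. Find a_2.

1

695 = 4·169 + 19   →  a_0 = 4
169 = 8·19 + 17   →  a_1 = 8
19 = 1·17 + 2   →  a_2 = 1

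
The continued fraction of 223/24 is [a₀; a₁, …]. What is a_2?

2

223 = 9·24 + 7   →  a_0 = 9
24 = 3·7 + 3   →  a_1 = 3
7 = 2·3 + 1   →  a_2 = 2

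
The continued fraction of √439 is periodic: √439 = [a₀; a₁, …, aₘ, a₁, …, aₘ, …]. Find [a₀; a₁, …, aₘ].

a₀ = ⌊√439⌋ = 20.
With m₀=0, d₀=1 and mₖ₊₁ = dₖaₖ − mₖ, dₖ₊₁ = (n − mₖ₊₁²)/dₖ, aₖ₊₁ = ⌊(a₀+mₖ₊₁)/dₖ₊₁⌋:
  k=1: m=20, d=39, a=1
  k=2: m=19, d=2, a=19
  k=3: m=19, d=39, a=1
  k=4: m=20, d=1, a=40
d=1 and a=2a₀=40 at k=4, so the next step gives (m, d) = (20, 39) again — its k=1 value — and the period has length 4.

[20; 1, 19, 1, 40]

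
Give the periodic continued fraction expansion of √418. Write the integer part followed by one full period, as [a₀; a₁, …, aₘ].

a₀ = ⌊√418⌋ = 20.
With m₀=0, d₀=1 and mₖ₊₁ = dₖaₖ − mₖ, dₖ₊₁ = (n − mₖ₊₁²)/dₖ, aₖ₊₁ = ⌊(a₀+mₖ₊₁)/dₖ₊₁⌋:
  k=1: m=20, d=18, a=2
  k=2: m=16, d=9, a=4
  k=3: m=20, d=2, a=20
  k=4: m=20, d=9, a=4
  k=5: m=16, d=18, a=2
  k=6: m=20, d=1, a=40
d=1 and a=2a₀=40 at k=6, so the next step gives (m, d) = (20, 18) again — its k=1 value — and the period has length 6.

[20; 2, 4, 20, 4, 2, 40]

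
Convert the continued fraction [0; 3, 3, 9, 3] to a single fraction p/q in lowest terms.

Using pₖ = aₖpₖ₋₁ + pₖ₋₂ and qₖ = aₖqₖ₋₁ + qₖ₋₂:
  k=0: a=0, p=0, q=1
  k=1: a=3, p=1, q=3
  k=2: a=3, p=3, q=10
  k=3: a=9, p=28, q=93
  k=4: a=3, p=87, q=289

87/289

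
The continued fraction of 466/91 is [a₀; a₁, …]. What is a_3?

466 = 5·91 + 11   →  a_0 = 5
91 = 8·11 + 3   →  a_1 = 8
11 = 3·3 + 2   →  a_2 = 3
3 = 1·2 + 1   →  a_3 = 1

1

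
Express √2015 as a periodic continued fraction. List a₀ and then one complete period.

[44; 1, 7, 1, 88]

a₀ = ⌊√2015⌋ = 44.
With m₀=0, d₀=1 and mₖ₊₁ = dₖaₖ − mₖ, dₖ₊₁ = (n − mₖ₊₁²)/dₖ, aₖ₊₁ = ⌊(a₀+mₖ₊₁)/dₖ₊₁⌋:
  k=1: m=44, d=79, a=1
  k=2: m=35, d=10, a=7
  k=3: m=35, d=79, a=1
  k=4: m=44, d=1, a=88
d=1 and a=2a₀=88 at k=4, so the next step gives (m, d) = (44, 79) again — its k=1 value — and the period has length 4.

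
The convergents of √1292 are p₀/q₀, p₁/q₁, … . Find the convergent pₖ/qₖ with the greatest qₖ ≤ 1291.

√1292 = [35; 1, 16, 1, 70, …] (period length 4).
Convergents:
  p_0/q_0 = 35/1
  p_1/q_1 = 36/1
  p_2/q_2 = 611/17
  p_3/q_3 = 647/18
  p_4/q_4 = 45901/1277
  p_5/q_5 = 46548/1295
q_4 = 1277 ≤ 1291 < 1295 = q_5, so the answer is 45901/1277.

45901/1277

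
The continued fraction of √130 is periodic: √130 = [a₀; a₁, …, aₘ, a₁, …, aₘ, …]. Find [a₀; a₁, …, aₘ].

[11; 2, 2, 22]

a₀ = ⌊√130⌋ = 11.
With m₀=0, d₀=1 and mₖ₊₁ = dₖaₖ − mₖ, dₖ₊₁ = (n − mₖ₊₁²)/dₖ, aₖ₊₁ = ⌊(a₀+mₖ₊₁)/dₖ₊₁⌋:
  k=1: m=11, d=9, a=2
  k=2: m=7, d=9, a=2
  k=3: m=11, d=1, a=22
d=1 and a=2a₀=22 at k=3, so the next step gives (m, d) = (11, 9) again — its k=1 value — and the period has length 3.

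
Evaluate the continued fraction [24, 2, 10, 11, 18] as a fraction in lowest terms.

Using pₖ = aₖpₖ₋₁ + pₖ₋₂ and qₖ = aₖqₖ₋₁ + qₖ₋₂:
  k=0: a=24, p=24, q=1
  k=1: a=2, p=49, q=2
  k=2: a=10, p=514, q=21
  k=3: a=11, p=5703, q=233
  k=4: a=18, p=103168, q=4215

103168/4215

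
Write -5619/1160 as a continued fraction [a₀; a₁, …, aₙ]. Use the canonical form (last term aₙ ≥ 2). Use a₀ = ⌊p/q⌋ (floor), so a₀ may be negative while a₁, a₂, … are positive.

-5619 = -5*1160 + 181
1160 = 6*181 + 74
181 = 2*74 + 33
74 = 2*33 + 8
33 = 4*8 + 1
8 = 8*1 + 0  (stop)
So -5619/1160 = [-5; 6, 2, 2, 4, 8].

[-5; 6, 2, 2, 4, 8]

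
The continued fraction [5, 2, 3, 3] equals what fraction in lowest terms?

Fold from the inside: start with 3/1.
  3 + 1/3 = 10/3
  2 + 3/10 = 23/10
  5 + 10/23 = 125/23

125/23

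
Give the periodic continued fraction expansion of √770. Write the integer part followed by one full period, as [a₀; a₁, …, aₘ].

[27; 1, 2, 1, 54]

a₀ = ⌊√770⌋ = 27.
With m₀=0, d₀=1 and mₖ₊₁ = dₖaₖ − mₖ, dₖ₊₁ = (n − mₖ₊₁²)/dₖ, aₖ₊₁ = ⌊(a₀+mₖ₊₁)/dₖ₊₁⌋:
  k=1: m=27, d=41, a=1
  k=2: m=14, d=14, a=2
  k=3: m=14, d=41, a=1
  k=4: m=27, d=1, a=54
d=1 and a=2a₀=54 at k=4, so the next step gives (m, d) = (27, 41) again — its k=1 value — and the period has length 4.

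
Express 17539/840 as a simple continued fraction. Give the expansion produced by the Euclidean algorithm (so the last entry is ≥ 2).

[20; 1, 7, 3, 6, 2, 2]

17539 = 20*840 + 739
840 = 1*739 + 101
739 = 7*101 + 32
101 = 3*32 + 5
32 = 6*5 + 2
5 = 2*2 + 1
2 = 2*1 + 0  (stop)
So 17539/840 = [20; 1, 7, 3, 6, 2, 2].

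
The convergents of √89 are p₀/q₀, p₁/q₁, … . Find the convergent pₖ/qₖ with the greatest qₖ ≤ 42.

√89 = [9; 2, 3, 3, 2, 18, …] (period length 5).
Convergents:
  p_0/q_0 = 9/1
  p_1/q_1 = 19/2
  p_2/q_2 = 66/7
  p_3/q_3 = 217/23
  p_4/q_4 = 500/53
q_3 = 23 ≤ 42 < 53 = q_4, so the answer is 217/23.

217/23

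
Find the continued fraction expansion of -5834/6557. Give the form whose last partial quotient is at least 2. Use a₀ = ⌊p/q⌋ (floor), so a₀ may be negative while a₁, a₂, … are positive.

-5834 = -1·6557 + 723
6557 = 9·723 + 50
723 = 14·50 + 23
50 = 2·23 + 4
23 = 5·4 + 3
4 = 1·3 + 1
3 = 3·1 + 0  (stop)
So -5834/6557 = [-1; 9, 14, 2, 5, 1, 3].

[-1; 9, 14, 2, 5, 1, 3]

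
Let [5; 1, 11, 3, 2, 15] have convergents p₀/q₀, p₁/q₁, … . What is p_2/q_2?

Using pₖ = aₖpₖ₋₁ + pₖ₋₂, qₖ = aₖqₖ₋₁ + qₖ₋₂ (with p₋₁=1, p₋₂=0, q₋₁=0, q₋₂=1):
  k=0: a=5, p=5, q=1
  k=1: a=1, p=6, q=1
  k=2: a=11, p=71, q=12

71/12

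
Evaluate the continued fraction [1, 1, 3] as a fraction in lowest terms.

7/4

Using pₖ = aₖpₖ₋₁ + pₖ₋₂ and qₖ = aₖqₖ₋₁ + qₖ₋₂:
  k=0: a=1, p=1, q=1
  k=1: a=1, p=2, q=1
  k=2: a=3, p=7, q=4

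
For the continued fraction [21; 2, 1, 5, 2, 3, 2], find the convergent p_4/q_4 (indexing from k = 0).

Using pₖ = aₖpₖ₋₁ + pₖ₋₂, qₖ = aₖqₖ₋₁ + qₖ₋₂ (with p₋₁=1, p₋₂=0, q₋₁=0, q₋₂=1):
  k=0: a=21, p=21, q=1
  k=1: a=2, p=43, q=2
  k=2: a=1, p=64, q=3
  k=3: a=5, p=363, q=17
  k=4: a=2, p=790, q=37

790/37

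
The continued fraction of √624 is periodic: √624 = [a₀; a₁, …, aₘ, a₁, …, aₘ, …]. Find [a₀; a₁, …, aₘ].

a₀ = ⌊√624⌋ = 24.
With m₀=0, d₀=1 and mₖ₊₁ = dₖaₖ − mₖ, dₖ₊₁ = (n − mₖ₊₁²)/dₖ, aₖ₊₁ = ⌊(a₀+mₖ₊₁)/dₖ₊₁⌋:
  k=1: m=24, d=48, a=1
  k=2: m=24, d=1, a=48
d=1 and a=2a₀=48 at k=2, so the next step gives (m, d) = (24, 48) again — its k=1 value — and the period has length 2.

[24; 1, 48]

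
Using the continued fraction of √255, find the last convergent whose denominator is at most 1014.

√255 = [15; 1, 30, …] (period length 2).
Convergents:
  p_0/q_0 = 15/1
  p_1/q_1 = 16/1
  p_2/q_2 = 495/31
  p_3/q_3 = 511/32
  p_4/q_4 = 15825/991
  p_5/q_5 = 16336/1023
q_4 = 991 ≤ 1014 < 1023 = q_5, so the answer is 15825/991.

15825/991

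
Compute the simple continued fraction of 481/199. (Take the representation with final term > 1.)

481 = 2×199 + 83
199 = 2×83 + 33
83 = 2×33 + 17
33 = 1×17 + 16
17 = 1×16 + 1
16 = 16×1 + 0  (stop)
So 481/199 = [2; 2, 2, 1, 1, 16].

[2; 2, 2, 1, 1, 16]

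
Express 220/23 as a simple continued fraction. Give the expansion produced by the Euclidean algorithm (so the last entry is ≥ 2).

[9; 1, 1, 3, 3]

220 = 9×23 + 13
23 = 1×13 + 10
13 = 1×10 + 3
10 = 3×3 + 1
3 = 3×1 + 0  (stop)
So 220/23 = [9; 1, 1, 3, 3].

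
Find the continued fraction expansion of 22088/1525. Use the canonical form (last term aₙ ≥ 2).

22088 = 14×1525 + 738
1525 = 2×738 + 49
738 = 15×49 + 3
49 = 16×3 + 1
3 = 3×1 + 0  (stop)
So 22088/1525 = [14; 2, 15, 16, 3].

[14; 2, 15, 16, 3]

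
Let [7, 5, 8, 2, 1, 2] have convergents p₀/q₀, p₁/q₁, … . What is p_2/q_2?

Using pₖ = aₖpₖ₋₁ + pₖ₋₂, qₖ = aₖqₖ₋₁ + qₖ₋₂ (with p₋₁=1, p₋₂=0, q₋₁=0, q₋₂=1):
  k=0: a=7, p=7, q=1
  k=1: a=5, p=36, q=5
  k=2: a=8, p=295, q=41

295/41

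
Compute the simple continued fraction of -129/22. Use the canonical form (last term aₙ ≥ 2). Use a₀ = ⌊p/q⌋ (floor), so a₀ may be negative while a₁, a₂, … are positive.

-129 = -6*22 + 3
22 = 7*3 + 1
3 = 3*1 + 0  (stop)
So -129/22 = [-6; 7, 3].

[-6; 7, 3]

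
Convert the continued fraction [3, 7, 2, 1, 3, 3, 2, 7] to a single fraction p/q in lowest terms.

Using pₖ = aₖpₖ₋₁ + pₖ₋₂ and qₖ = aₖqₖ₋₁ + qₖ₋₂:
  k=0: a=3, p=3, q=1
  k=1: a=7, p=22, q=7
  k=2: a=2, p=47, q=15
  k=3: a=1, p=69, q=22
  k=4: a=3, p=254, q=81
  k=5: a=3, p=831, q=265
  k=6: a=2, p=1916, q=611
  k=7: a=7, p=14243, q=4542

14243/4542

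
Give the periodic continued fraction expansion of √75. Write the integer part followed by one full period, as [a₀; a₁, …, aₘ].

[8; 1, 1, 1, 16]

a₀ = ⌊√75⌋ = 8.
With m₀=0, d₀=1 and mₖ₊₁ = dₖaₖ − mₖ, dₖ₊₁ = (n − mₖ₊₁²)/dₖ, aₖ₊₁ = ⌊(a₀+mₖ₊₁)/dₖ₊₁⌋:
  k=1: m=8, d=11, a=1
  k=2: m=3, d=6, a=1
  k=3: m=3, d=11, a=1
  k=4: m=8, d=1, a=16
d=1 and a=2a₀=16 at k=4, so the next step gives (m, d) = (8, 11) again — its k=1 value — and the period has length 4.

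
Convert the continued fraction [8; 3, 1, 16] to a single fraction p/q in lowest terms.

Using pₖ = aₖpₖ₋₁ + pₖ₋₂ and qₖ = aₖqₖ₋₁ + qₖ₋₂:
  k=0: a=8, p=8, q=1
  k=1: a=3, p=25, q=3
  k=2: a=1, p=33, q=4
  k=3: a=16, p=553, q=67

553/67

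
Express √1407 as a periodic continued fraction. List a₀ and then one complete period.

[37; 1, 1, 24, 1, 1, 74]

a₀ = ⌊√1407⌋ = 37.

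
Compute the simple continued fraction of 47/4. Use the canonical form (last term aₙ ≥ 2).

[11; 1, 3]

47 = 11*4 + 3
4 = 1*3 + 1
3 = 3*1 + 0  (stop)
So 47/4 = [11; 1, 3].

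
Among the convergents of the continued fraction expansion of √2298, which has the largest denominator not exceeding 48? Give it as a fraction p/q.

√2298 = [47; 1, 14, 1, 94, …] (period length 4).
Convergents:
  p_0/q_0 = 47/1
  p_1/q_1 = 48/1
  p_2/q_2 = 719/15
  p_3/q_3 = 767/16
  p_4/q_4 = 72817/1519
q_3 = 16 ≤ 48 < 1519 = q_4, so the answer is 767/16.

767/16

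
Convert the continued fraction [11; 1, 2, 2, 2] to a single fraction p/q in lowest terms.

199/17

Using pₖ = aₖpₖ₋₁ + pₖ₋₂ and qₖ = aₖqₖ₋₁ + qₖ₋₂:
  k=0: a=11, p=11, q=1
  k=1: a=1, p=12, q=1
  k=2: a=2, p=35, q=3
  k=3: a=2, p=82, q=7
  k=4: a=2, p=199, q=17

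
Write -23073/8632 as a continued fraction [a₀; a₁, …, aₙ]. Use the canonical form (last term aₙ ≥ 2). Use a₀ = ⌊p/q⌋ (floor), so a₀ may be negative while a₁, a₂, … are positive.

[-3; 3, 17, 3, 7, 2, 3]

-23073 = -3·8632 + 2823
8632 = 3·2823 + 163
2823 = 17·163 + 52
163 = 3·52 + 7
52 = 7·7 + 3
7 = 2·3 + 1
3 = 3·1 + 0  (stop)
So -23073/8632 = [-3; 3, 17, 3, 7, 2, 3].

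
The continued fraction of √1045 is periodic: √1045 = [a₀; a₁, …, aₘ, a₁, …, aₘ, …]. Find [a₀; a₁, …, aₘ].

[32; 3, 15, 1, 4, 1, 15, 3, 64]

a₀ = ⌊√1045⌋ = 32.
With m₀=0, d₀=1 and mₖ₊₁ = dₖaₖ − mₖ, dₖ₊₁ = (n − mₖ₊₁²)/dₖ, aₖ₊₁ = ⌊(a₀+mₖ₊₁)/dₖ₊₁⌋:
  k=1: m=32, d=21, a=3
  k=2: m=31, d=4, a=15
  k=3: m=29, d=51, a=1
  k=4: m=22, d=11, a=4
  k=5: m=22, d=51, a=1
  k=6: m=29, d=4, a=15
  k=7: m=31, d=21, a=3
  k=8: m=32, d=1, a=64
d=1 and a=2a₀=64 at k=8, so the next step gives (m, d) = (32, 21) again — its k=1 value — and the period has length 8.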